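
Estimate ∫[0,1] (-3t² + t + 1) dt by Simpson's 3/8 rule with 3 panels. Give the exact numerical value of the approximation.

h = (1 − 0)/3 = 0.333333.
Nodes t₀,…,t₃ = 0, 0.333333, 0.666667, 1.
f(t) = -3t² + t + 1: f₀=1, f₁=1, f₂=0.333333, f₃=-1.
(3h/8)·[f₀ + 3f₁ + 3f₂ + f₃] = 0.125·(4) = 0.5.

0.5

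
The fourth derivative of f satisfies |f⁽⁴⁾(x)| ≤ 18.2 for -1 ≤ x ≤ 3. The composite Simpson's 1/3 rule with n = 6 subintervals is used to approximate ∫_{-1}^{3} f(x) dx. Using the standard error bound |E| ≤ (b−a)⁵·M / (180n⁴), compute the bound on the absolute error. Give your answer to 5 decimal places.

0.07989

|E| ≤ (4)⁵·18.2 / (180·6⁴) = 18636.8/233280 = 0.07989.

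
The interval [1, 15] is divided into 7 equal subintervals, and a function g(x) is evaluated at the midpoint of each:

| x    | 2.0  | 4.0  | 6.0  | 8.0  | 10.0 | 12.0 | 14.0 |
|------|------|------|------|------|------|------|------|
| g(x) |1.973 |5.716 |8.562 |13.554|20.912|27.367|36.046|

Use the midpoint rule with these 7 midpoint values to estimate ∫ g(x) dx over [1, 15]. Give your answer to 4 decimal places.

h = 2, n = 7.
h·[y(m₁) + y(m₂) + y(m₃) + y(m₄) + y(m₅) + y(m₆) + y(m₇)] = 2·(114.130) = 228.2600.

228.2600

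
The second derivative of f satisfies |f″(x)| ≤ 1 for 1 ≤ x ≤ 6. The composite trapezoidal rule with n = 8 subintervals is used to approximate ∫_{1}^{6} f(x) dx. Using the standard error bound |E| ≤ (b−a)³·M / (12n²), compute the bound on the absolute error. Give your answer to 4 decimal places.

|E| ≤ (5)³·1 / (12·8²) = 125/768 = 0.1628.

0.1628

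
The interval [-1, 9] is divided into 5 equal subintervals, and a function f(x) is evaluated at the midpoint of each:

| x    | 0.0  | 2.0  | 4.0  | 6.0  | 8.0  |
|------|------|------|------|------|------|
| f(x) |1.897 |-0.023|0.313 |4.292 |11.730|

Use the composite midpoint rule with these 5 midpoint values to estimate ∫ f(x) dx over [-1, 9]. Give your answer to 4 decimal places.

36.4180

h = 2, n = 5.
h·[y(m₁) + y(m₂) + y(m₃) + y(m₄) + y(m₅)] = 2·(18.209) = 36.4180.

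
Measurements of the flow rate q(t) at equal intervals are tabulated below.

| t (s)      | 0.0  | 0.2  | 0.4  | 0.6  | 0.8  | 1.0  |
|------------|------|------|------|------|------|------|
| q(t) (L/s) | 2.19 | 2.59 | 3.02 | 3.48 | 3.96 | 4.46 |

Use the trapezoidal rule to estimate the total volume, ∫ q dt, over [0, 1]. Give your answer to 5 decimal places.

3.27500

h = 0.2, n = 5.
(h/2)·[y₀ + 2y₁ + 2y₂ + 2y₃ + 2y₄ + y₅] = 0.1·(32.75) = 3.27500.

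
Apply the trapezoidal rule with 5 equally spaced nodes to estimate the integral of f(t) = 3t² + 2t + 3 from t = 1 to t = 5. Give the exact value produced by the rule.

h = (5 − 1)/4 = 1.
Nodes t₀,…,t₄ = 1, 2, 3, 4, 5.
f(t) = 3t² + 2t + 3: f₀=8, f₁=19, f₂=36, f₃=59, f₄=88.
(h/2)·[f₀ + 2f₁ + 2f₂ + 2f₃ + f₄] = 0.5·(324) = 162.

162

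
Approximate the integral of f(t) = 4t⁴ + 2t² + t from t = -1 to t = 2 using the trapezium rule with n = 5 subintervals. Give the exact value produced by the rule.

38.52816

h = (2 − (-1))/5 = 0.6.
Nodes t₀,…,t₅ = -1, -0.4, 0.2, 0.8, 1.4, 2.
f(t) = 4t⁴ + 2t² + t: f₀=5, f₁=0.0224, f₂=0.2864, f₃=3.7184, f₄=20.6864, f₅=74.
(h/2)·[f₀ + 2f₁ + 2f₂ + 2f₃ + 2f₄ + f₅] = 0.3·(128.4272) = 38.52816.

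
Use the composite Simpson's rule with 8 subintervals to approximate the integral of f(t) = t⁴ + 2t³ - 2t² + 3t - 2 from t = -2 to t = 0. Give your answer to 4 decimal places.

-16.9323

h = (0 − (-2))/8 = 0.25.
Nodes t₀,…,t₈ = -2, -1.75, -1.5, -1.25, -1, -0.75, -0.5, -0.25, 0.
f(t) = t⁴ + 2t³ - 2t² + 3t - 2: f₀=-16, f₁=-14.71484375, f₂=-12.6875, f₃=-10.33984375, f₄=-8, f₅=-5.90234375, f₆=-4.1875, f₇=-2.90234375, f₈=-2.
(h/3)·[f₀ + 4f₁ + 2f₂ + 4f₃ + 2f₄ + 4f₅ + 2f₆ + 4f₇ + f₈] = 0.083333·(-203.1875) = -16.9323.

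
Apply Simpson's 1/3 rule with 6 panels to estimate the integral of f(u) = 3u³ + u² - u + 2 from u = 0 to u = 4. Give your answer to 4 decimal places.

h = (4 − 0)/6 = 0.666667.
Nodes u₀,…,u₆ = 0, 0.666667, 1.333333, 2, 2.666667, 3.333333, 4.
f(u) = 3u³ + u² - u + 2: f₀=2, f₁=2.666667, f₂=9.555556, f₃=28, f₄=63.333333, f₅=120.888889, f₆=206.
(h/3)·[f₀ + 4f₁ + 2f₂ + 4f₃ + 2f₄ + 4f₅ + f₆] = 0.222222·(960) = 213.3333.

213.3333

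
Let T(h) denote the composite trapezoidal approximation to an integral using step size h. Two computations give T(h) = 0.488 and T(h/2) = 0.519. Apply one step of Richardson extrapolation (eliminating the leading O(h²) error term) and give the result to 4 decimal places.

0.5293

R = (4·T(h/2) − T(h)) / 3 = (4·0.519 − 0.488)/3 = (1.588)/3 = 0.5293.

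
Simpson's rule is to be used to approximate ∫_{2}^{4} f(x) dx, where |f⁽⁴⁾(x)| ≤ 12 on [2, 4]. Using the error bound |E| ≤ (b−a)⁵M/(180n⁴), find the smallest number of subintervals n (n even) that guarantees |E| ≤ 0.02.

Need 384/(180n⁴) ≤ 0.02.
n⁴ ≥ 384/(180·0.02) = 106.667 ⇒ n ≥ 3.2137, so the smallest even n is 4. (n must be even for Simpson's rule.)

4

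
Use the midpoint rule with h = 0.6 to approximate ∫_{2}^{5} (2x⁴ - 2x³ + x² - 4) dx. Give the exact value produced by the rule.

947.48268

h = (5 − 2)/5 = 0.6.
Midpoints m₁,…,m₅ = 2.3, 2.9, 3.5, 4.1, 4.7.
f(m₁)=32.9242, f(m₂)=97.0882, f(m₃)=222.625, f(m₄)=440.1202, f(m₅)=786.3802.
h·[f(m₁) + f(m₂) + f(m₃) + f(m₄) + f(m₅)] = 0.6·(1579.1378) = 947.48268.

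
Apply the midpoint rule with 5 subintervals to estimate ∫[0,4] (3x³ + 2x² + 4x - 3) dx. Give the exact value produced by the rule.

h = (4 − 0)/5 = 0.8.
Midpoints m₁,…,m₅ = 0.4, 1.2, 2, 2.8, 3.6.
f(m₁)=-0.888, f(m₂)=9.864, f(m₃)=37, f(m₄)=89.736, f(m₅)=177.288.
h·[f(m₁) + f(m₂) + f(m₃) + f(m₄) + f(m₅)] = 0.8·(313) = 250.4.

250.4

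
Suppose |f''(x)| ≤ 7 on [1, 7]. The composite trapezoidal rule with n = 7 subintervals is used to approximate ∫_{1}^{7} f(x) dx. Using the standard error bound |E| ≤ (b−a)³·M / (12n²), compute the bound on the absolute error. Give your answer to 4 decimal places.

|E| ≤ (6)³·7 / (12·7²) = 1512/588 = 2.5714.

2.5714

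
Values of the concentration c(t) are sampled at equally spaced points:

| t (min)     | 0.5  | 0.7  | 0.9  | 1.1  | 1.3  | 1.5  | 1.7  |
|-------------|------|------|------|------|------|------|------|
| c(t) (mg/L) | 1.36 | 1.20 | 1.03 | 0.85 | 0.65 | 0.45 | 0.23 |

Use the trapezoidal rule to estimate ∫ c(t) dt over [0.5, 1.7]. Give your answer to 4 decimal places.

0.9950

h = 0.2, n = 6.
(h/2)·[y₀ + 2y₁ + 2y₂ + 2y₃ + 2y₄ + 2y₅ + y₆] = 0.1·(9.95) = 0.9950.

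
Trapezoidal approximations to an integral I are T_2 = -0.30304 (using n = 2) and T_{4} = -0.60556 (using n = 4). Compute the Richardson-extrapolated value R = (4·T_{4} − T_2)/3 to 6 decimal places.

R = (4·T_{4} − T_2) / 3 = (4·(-0.60556) − (-0.30304))/3 = (-2.11920)/3 = -0.706400.

-0.706400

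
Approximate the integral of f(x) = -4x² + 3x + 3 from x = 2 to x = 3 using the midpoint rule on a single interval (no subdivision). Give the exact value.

M = (b−a)·f(2.5) = 1·(-14.5) = -14.5.

-14.5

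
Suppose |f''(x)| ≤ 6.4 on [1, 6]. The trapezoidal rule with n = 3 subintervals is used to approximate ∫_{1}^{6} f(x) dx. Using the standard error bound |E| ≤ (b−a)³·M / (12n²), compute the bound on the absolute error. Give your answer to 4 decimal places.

7.4074

|E| ≤ (5)³·6.4 / (12·3²) = 800/108 = 7.4074.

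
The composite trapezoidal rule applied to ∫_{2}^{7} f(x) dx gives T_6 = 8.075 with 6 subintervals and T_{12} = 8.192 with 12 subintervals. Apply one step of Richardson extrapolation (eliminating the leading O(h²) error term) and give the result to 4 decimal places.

8.2310

R = (4·T_{12} − T_6) / 3 = (4·8.192 − 8.075)/3 = (24.693)/3 = 8.2310.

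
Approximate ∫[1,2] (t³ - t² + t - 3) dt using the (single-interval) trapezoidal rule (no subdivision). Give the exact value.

T = (b−a)/2 · [f(1) + f(2)] = 0.5·[(-2) + 3] = 0.5.

0.5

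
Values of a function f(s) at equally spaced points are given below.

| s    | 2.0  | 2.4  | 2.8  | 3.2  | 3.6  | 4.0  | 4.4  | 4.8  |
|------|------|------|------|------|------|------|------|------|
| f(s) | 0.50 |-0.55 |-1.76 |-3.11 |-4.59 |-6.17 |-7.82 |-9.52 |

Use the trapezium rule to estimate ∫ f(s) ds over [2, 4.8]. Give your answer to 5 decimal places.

h = 0.4, n = 7.
(h/2)·[y₀ + 2y₁ + 2y₂ + 2y₃ + 2y₄ + 2y₅ + 2y₆ + y₇] = 0.2·(-57.02) = -11.40400.

-11.40400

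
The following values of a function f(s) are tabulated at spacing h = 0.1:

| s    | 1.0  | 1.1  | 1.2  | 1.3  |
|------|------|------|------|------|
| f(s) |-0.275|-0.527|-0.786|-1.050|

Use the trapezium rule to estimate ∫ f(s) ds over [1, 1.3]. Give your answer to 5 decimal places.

-0.19755

h = 0.1, n = 3.
(h/2)·[y₀ + 2y₁ + 2y₂ + y₃] = 0.05·(-3.951) = -0.19755.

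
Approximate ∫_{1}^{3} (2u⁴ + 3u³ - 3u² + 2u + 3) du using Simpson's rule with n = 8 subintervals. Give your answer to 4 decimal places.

h = (3 − 1)/8 = 0.25.
Nodes u₀,…,u₈ = 1, 1.25, 1.5, 1.75, 2, 2.25, 2.5, 2.75, 3.
f(u) = 2u⁴ + 3u³ - 3u² + 2u + 3: f₀=7, f₁=11.5546875, f₂=19.5, f₃=32.1484375, f₄=51, f₅=77.7421875, f₆=114.25, f₇=162.5859375, f₈=225.
(h/3)·[f₀ + 4f₁ + 2f₂ + 4f₃ + 2f₄ + 4f₅ + 2f₆ + 4f₇ + f₈] = 0.083333·(1737.625) = 144.8021.

144.8021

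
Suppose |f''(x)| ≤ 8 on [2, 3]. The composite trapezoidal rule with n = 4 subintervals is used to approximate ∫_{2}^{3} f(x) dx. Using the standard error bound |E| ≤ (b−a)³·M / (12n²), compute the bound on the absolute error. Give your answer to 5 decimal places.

|E| ≤ (1)³·8 / (12·4²) = 8/192 = 0.04167.

0.04167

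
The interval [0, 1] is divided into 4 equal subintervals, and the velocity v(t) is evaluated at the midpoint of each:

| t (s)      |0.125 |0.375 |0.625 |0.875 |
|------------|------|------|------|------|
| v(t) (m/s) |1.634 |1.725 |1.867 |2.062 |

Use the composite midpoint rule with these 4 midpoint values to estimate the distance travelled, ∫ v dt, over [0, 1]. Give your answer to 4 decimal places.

1.8220

h = 0.25, n = 4.
h·[y(m₁) + y(m₂) + y(m₃) + y(m₄)] = 0.25·(7.288) = 1.8220.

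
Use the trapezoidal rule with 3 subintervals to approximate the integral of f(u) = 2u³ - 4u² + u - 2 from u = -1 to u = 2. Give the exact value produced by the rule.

h = (2 − (-1))/3 = 1.
Nodes u₀,…,u₃ = -1, 0, 1, 2.
f(u) = 2u³ - 4u² + u - 2: f₀=-9, f₁=-2, f₂=-3, f₃=0.
(h/2)·[f₀ + 2f₁ + 2f₂ + f₃] = 0.5·(-19) = -9.5.

-9.5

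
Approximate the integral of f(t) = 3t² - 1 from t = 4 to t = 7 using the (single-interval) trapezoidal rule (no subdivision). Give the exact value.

289.5

T = (b−a)/2 · [f(4) + f(7)] = 1.5·[47 + 146] = 289.5.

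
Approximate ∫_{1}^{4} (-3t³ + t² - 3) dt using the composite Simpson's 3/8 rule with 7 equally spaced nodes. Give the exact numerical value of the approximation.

h = (4 − 1)/6 = 0.5.
Nodes t₀,…,t₆ = 1, 1.5, 2, 2.5, 3, 3.5, 4.
f(t) = -3t³ + t² - 3: f₀=-5, f₁=-10.875, f₂=-23, f₃=-43.625, f₄=-75, f₅=-119.375, f₆=-179.
(3h/8)·[f₀ + 3f₁ + 3f₂ + 2f₃ + 3f₄ + 3f₅ + f₆] = 0.1875·(-956) = -179.25.

-179.25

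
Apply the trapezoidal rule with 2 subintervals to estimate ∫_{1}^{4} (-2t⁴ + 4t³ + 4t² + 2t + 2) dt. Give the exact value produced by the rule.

-104.4375

h = (4 − 1)/2 = 1.5.
Nodes t₀,…,t₂ = 1, 2.5, 4.
f(t) = -2t⁴ + 4t³ + 4t² + 2t + 2: f₀=10, f₁=16.375, f₂=-182.
(h/2)·[f₀ + 2f₁ + f₂] = 0.75·(-139.25) = -104.4375.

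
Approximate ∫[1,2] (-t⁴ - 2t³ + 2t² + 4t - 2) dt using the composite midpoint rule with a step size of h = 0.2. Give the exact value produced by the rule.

h = (2 − 1)/5 = 0.2.
Midpoints m₁,…,m₅ = 1.1, 1.3, 1.5, 1.7, 1.9.
f(m₁)=0.6939, f(m₂)=-0.6701, f(m₃)=-3.3125, f(m₄)=-7.5981, f(m₅)=-13.9301.
h·[f(m₁) + f(m₂) + f(m₃) + f(m₄) + f(m₅)] = 0.2·(-24.8169) = -4.96338.

-4.96338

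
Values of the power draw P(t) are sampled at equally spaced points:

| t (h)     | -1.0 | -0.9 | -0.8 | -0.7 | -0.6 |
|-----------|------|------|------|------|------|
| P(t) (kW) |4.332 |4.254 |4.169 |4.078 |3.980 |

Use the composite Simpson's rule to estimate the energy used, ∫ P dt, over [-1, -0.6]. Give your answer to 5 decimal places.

1.66593

h = 0.1, n = 4.
(h/3)·[y₀ + 4y₁ + 2y₂ + 4y₃ + y₄] = 0.033333·(49.978) = 1.66593.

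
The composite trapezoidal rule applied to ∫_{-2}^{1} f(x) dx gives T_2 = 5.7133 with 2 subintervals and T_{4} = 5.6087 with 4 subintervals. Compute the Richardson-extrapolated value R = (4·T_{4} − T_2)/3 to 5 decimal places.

5.57383

R = (4·T_{4} − T_2) / 3 = (4·5.6087 − 5.7133)/3 = (16.7215)/3 = 5.57383.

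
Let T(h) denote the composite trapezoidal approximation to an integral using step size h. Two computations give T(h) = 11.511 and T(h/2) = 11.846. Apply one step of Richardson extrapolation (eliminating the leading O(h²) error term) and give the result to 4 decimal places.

R = (4·T(h/2) − T(h)) / 3 = (4·11.846 − 11.511)/3 = (35.873)/3 = 11.9577.

11.9577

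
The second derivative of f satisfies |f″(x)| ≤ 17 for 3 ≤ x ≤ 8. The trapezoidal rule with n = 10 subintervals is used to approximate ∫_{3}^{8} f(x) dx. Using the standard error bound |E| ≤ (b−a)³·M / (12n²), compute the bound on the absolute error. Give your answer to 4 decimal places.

1.7708

|E| ≤ (5)³·17 / (12·10²) = 2125/1200 = 1.7708.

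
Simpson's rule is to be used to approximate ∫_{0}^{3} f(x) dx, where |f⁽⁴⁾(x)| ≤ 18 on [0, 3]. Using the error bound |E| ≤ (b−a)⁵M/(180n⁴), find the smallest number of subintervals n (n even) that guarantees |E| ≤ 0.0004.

16

Need 4374/(180n⁴) ≤ 0.0004.
n⁴ ≥ 4374/(180·0.0004) = 60750 ⇒ n ≥ 15.6995, so the smallest even n is 16. (n must be even for Simpson's rule.)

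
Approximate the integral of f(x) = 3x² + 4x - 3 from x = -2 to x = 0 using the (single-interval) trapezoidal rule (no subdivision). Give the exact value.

-2

T = (b−a)/2 · [f(-2) + f(0)] = 1·[1 + (-3)] = -2.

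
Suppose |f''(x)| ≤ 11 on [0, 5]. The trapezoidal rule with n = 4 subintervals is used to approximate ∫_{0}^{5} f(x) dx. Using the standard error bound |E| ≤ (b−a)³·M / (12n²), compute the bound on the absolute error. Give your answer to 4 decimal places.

7.1615

|E| ≤ (5)³·11 / (12·4²) = 1375/192 = 7.1615.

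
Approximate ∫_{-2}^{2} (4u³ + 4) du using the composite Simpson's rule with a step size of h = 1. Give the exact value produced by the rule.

h = (2 − (-2))/4 = 1.
Nodes u₀,…,u₄ = -2, -1, 0, 1, 2.
f(u) = 4u³ + 4: f₀=-28, f₁=0, f₂=4, f₃=8, f₄=36.
(h/3)·[f₀ + 4f₁ + 2f₂ + 4f₃ + f₄] = 0.333333·(48) = 16.

16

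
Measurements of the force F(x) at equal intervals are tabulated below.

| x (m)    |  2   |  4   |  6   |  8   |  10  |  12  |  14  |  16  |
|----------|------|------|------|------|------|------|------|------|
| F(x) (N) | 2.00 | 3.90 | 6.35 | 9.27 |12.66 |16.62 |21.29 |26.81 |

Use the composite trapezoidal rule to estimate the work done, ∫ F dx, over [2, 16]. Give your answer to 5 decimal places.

168.99000

h = 2, n = 7.
(h/2)·[y₀ + 2y₁ + 2y₂ + 2y₃ + 2y₄ + 2y₅ + 2y₆ + y₇] = 1·(168.99) = 168.99000.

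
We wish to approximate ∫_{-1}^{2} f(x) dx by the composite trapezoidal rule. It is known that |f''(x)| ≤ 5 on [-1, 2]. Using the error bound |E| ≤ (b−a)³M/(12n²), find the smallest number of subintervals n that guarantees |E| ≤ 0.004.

54

Need 135/(12n²) ≤ 0.004.
n² ≥ 135/(12·0.004) = 2812.5 ⇒ n ≥ 53.0330, so the smallest n is 54.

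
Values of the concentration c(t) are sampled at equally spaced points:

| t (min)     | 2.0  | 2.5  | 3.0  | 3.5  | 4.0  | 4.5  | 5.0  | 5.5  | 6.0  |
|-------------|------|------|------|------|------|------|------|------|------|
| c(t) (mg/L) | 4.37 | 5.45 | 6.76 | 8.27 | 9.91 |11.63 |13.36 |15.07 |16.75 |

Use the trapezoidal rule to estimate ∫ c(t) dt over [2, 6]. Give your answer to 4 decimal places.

h = 0.5, n = 8.
(h/2)·[y₀ + 2y₁ + 2y₂ + 2y₃ + 2y₄ + 2y₅ + 2y₆ + 2y₇ + y₈] = 0.25·(162.02) = 40.5050.

40.5050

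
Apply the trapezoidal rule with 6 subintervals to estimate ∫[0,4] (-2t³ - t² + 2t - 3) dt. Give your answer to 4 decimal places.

h = (4 − 0)/6 = 0.666667.
Nodes t₀,…,t₆ = 0, 0.666667, 1.333333, 2, 2.666667, 3.333333, 4.
f(t) = -2t³ - t² + 2t - 3: f₀=-3, f₁=-2.703704, f₂=-6.851852, f₃=-19, f₄=-42.703704, f₅=-81.518519, f₆=-139.
(h/2)·[f₀ + 2f₁ + 2f₂ + 2f₃ + 2f₄ + 2f₅ + f₆] = 0.333333·(-447.555556) = -149.1852.

-149.1852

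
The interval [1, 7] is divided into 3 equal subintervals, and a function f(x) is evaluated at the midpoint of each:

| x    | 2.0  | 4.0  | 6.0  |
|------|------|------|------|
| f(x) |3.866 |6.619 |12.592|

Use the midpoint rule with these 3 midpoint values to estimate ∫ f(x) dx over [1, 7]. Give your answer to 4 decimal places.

h = 2, n = 3.
h·[y(m₁) + y(m₂) + y(m₃)] = 2·(23.077) = 46.1540.

46.1540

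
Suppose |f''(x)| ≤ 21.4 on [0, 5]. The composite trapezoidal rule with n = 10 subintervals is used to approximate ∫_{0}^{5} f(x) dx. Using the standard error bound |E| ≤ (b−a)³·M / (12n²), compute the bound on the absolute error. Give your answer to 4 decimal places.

|E| ≤ (5)³·21.4 / (12·10²) = 2675/1200 = 2.2292.

2.2292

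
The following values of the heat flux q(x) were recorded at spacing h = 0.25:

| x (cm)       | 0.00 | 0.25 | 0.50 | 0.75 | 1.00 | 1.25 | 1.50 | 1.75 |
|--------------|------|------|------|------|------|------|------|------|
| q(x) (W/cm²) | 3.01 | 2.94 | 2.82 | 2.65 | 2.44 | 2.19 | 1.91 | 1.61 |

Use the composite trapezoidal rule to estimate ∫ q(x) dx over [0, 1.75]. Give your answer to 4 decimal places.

4.3150

h = 0.25, n = 7.
(h/2)·[y₀ + 2y₁ + 2y₂ + 2y₃ + 2y₄ + 2y₅ + 2y₆ + y₇] = 0.125·(34.52) = 4.3150.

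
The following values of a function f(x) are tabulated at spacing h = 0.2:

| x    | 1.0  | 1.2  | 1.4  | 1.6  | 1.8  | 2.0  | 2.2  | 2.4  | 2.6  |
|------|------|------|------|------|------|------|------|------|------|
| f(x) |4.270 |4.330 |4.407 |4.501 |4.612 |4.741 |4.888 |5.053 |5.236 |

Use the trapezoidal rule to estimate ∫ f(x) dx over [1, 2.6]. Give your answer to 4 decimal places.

7.4570

h = 0.2, n = 8.
(h/2)·[y₀ + 2y₁ + 2y₂ + 2y₃ + 2y₄ + 2y₅ + 2y₆ + 2y₇ + y₈] = 0.1·(74.570) = 7.4570.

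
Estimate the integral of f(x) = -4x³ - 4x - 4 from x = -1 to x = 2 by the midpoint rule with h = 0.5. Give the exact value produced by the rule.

-32.625

h = (2 − (-1))/6 = 0.5.
Midpoints m₁,…,m₆ = -0.75, -0.25, 0.25, 0.75, 1.25, 1.75.
f(m₁)=0.6875, f(m₂)=-2.9375, f(m₃)=-5.0625, f(m₄)=-8.6875, f(m₅)=-16.8125, f(m₆)=-32.4375.
h·[f(m₁) + f(m₂) + f(m₃) + f(m₄) + f(m₅) + f(m₆)] = 0.5·(-65.25) = -32.625.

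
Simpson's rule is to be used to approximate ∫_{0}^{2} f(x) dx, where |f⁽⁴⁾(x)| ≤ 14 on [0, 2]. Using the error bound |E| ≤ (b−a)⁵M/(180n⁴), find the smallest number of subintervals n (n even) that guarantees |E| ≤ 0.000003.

32

Need 448/(180n⁴) ≤ 0.000003.
n⁴ ≥ 448/(180·0.000003) = 829630 ⇒ n ≥ 30.1801, so the smallest even n is 32. (n must be even for Simpson's rule.)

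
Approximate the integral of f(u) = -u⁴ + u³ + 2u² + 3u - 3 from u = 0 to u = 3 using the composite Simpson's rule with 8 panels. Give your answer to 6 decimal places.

h = (3 − 0)/8 = 0.375.
Nodes u₀,…,u₈ = 0, 0.375, 0.75, 1.125, 1.5, 1.875, 2.25, 2.625, 3.
f(u) = -u⁴ + u³ + 2u² + 3u - 3: f₀=-3, f₁=-1.560791015625, f₂=0.48046875, f₃=2.728271484375, f₄=4.3125, f₅=3.888427734375, f₆=-0.36328125, f₇=-10.736572265625, f₈=-30.
(h/3)·[f₀ + 4f₁ + 2f₂ + 4f₃ + 2f₄ + 4f₅ + 2f₆ + 4f₇ + f₈] = 0.125·(-46.86328125) = -5.857910.

-5.857910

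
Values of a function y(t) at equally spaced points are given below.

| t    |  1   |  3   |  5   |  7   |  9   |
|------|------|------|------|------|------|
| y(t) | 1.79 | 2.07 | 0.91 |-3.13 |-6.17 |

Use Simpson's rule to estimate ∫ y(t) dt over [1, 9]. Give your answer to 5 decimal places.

-4.53333

h = 2, n = 4.
(h/3)·[y₀ + 4y₁ + 2y₂ + 4y₃ + y₄] = 0.666667·(-6.80) = -4.53333.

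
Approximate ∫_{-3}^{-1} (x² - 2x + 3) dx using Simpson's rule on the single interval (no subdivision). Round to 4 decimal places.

22.6667

S = (b−a)/6 · [f(-3) + 4f(-2) + f(-1)] = 0.333333·[18 + 4·11 + 6] = 22.6667.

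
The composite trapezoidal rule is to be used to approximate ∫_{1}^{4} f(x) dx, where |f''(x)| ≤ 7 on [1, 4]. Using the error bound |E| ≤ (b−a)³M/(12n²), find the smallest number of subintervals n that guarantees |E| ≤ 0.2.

9

Need 189/(12n²) ≤ 0.2.
n² ≥ 189/(12·0.2) = 78.75 ⇒ n ≥ 8.8741, so the smallest n is 9.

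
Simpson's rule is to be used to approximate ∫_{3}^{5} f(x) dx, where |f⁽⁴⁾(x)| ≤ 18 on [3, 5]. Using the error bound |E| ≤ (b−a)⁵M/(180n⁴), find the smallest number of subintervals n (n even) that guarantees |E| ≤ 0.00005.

16

Need 576/(180n⁴) ≤ 0.00005.
n⁴ ≥ 576/(180·0.00005) = 64000 ⇒ n ≥ 15.9054, so the smallest even n is 16. (n must be even for Simpson's rule.)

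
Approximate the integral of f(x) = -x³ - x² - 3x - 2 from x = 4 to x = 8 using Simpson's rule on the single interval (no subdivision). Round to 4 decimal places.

-1189.3333

S = (b−a)/6 · [f(4) + 4f(6) + f(8)] = 0.666667·[(-94) + 4·(-272) + (-602)] = -1189.3333.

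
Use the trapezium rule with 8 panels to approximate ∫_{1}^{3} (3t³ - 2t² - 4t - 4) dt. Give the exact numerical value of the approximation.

h = (3 − 1)/8 = 0.25.
Nodes t₀,…,t₈ = 1, 1.25, 1.5, 1.75, 2, 2.25, 2.5, 2.75, 3.
f(t) = 3t³ - 2t² - 4t - 4: f₀=-7, f₁=-6.265625, f₂=-4.375, f₃=-1.046875, f₄=4, f₅=11.046875, f₆=20.375, f₇=32.265625, f₈=47.
(h/2)·[f₀ + 2f₁ + 2f₂ + 2f₃ + 2f₄ + 2f₅ + 2f₆ + 2f₇ + f₈] = 0.125·(152) = 19.

19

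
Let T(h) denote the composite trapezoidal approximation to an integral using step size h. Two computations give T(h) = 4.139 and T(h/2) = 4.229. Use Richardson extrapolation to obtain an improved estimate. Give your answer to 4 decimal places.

4.2590

R = (4·T(h/2) − T(h)) / 3 = (4·4.229 − 4.139)/3 = (12.777)/3 = 4.2590.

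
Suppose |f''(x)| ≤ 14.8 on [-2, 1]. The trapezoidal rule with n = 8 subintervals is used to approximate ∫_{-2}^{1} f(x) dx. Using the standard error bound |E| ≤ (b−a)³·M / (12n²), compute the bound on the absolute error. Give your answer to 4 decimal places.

|E| ≤ (3)³·14.8 / (12·8²) = 399.6/768 = 0.5203.

0.5203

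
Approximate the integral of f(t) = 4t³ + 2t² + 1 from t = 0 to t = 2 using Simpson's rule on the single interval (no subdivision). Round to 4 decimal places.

23.3333

S = (b−a)/6 · [f(0) + 4f(1) + f(2)] = 0.333333·[1 + 4·7 + 41] = 23.3333.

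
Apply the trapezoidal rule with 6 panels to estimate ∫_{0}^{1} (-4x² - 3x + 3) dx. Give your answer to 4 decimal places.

0.1481

h = (1 − 0)/6 = 0.166667.
Nodes x₀,…,x₆ = 0, 0.166667, 0.333333, 0.5, 0.666667, 0.833333, 1.
f(x) = -4x² - 3x + 3: f₀=3, f₁=2.388889, f₂=1.555556, f₃=0.5, f₄=-0.777778, f₅=-2.277778, f₆=-4.
(h/2)·[f₀ + 2f₁ + 2f₂ + 2f₃ + 2f₄ + 2f₅ + f₆] = 0.083333·(1.777778) = 0.1481.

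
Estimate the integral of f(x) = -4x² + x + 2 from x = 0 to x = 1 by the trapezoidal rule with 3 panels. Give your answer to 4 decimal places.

h = (1 − 0)/3 = 0.333333.
Nodes x₀,…,x₃ = 0, 0.333333, 0.666667, 1.
f(x) = -4x² + x + 2: f₀=2, f₁=1.888889, f₂=0.888889, f₃=-1.
(h/2)·[f₀ + 2f₁ + 2f₂ + f₃] = 0.166667·(6.555556) = 1.0926.

1.0926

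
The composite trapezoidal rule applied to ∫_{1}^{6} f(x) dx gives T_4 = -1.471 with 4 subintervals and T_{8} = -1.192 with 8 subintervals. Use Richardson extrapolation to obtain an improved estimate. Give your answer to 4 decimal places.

-1.0990

R = (4·T_{8} − T_4) / 3 = (4·(-1.192) − (-1.471))/3 = (-3.297)/3 = -1.0990.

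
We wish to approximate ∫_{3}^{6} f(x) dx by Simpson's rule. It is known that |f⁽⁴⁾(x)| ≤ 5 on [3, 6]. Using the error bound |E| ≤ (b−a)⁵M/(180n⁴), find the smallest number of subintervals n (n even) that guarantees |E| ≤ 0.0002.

Need 1215/(180n⁴) ≤ 0.0002.
n⁴ ≥ 1215/(180·0.0002) = 33750 ⇒ n ≥ 13.5540, so the smallest even n is 14. (n must be even for Simpson's rule.)

14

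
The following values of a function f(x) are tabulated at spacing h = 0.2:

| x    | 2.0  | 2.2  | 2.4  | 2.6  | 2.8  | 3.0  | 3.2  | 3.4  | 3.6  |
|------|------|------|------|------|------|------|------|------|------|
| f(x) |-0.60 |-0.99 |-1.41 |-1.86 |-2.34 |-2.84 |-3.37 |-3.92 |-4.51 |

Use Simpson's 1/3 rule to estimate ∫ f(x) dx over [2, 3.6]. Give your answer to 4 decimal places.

-3.8527

h = 0.2, n = 8.
(h/3)·[y₀ + 4y₁ + 2y₂ + 4y₃ + 2y₄ + 4y₅ + 2y₆ + 4y₇ + y₈] = 0.066667·(-57.79) = -3.8527.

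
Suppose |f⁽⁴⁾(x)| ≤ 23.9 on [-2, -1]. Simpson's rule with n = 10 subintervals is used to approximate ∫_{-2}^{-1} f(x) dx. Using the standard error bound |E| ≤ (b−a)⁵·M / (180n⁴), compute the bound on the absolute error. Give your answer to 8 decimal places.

0.00001328

|E| ≤ (1)⁵·23.9 / (180·10⁴) = 23.9/1800000 = 0.00001328.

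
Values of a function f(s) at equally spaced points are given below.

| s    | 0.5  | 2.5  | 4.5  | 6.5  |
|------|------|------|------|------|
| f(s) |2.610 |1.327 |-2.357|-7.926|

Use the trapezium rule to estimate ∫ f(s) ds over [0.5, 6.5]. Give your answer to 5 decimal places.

h = 2, n = 3.
(h/2)·[y₀ + 2y₁ + 2y₂ + y₃] = 1·(-7.376) = -7.37600.

-7.37600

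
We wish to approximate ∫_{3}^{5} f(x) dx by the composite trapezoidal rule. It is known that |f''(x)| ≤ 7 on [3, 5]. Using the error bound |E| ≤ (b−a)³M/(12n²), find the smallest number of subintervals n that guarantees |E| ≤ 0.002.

Need 56/(12n²) ≤ 0.002.
n² ≥ 56/(12·0.002) = 2333.33 ⇒ n ≥ 48.3046, so the smallest n is 49.

49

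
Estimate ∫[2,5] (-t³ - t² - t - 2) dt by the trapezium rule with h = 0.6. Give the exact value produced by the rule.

-209.82

h = (5 − 2)/5 = 0.6.
Nodes t₀,…,t₅ = 2, 2.6, 3.2, 3.8, 4.4, 5.
f(t) = -t³ - t² - t - 2: f₀=-16, f₁=-28.936, f₂=-48.208, f₃=-75.112, f₄=-110.944, f₅=-157.
(h/2)·[f₀ + 2f₁ + 2f₂ + 2f₃ + 2f₄ + f₅] = 0.3·(-699.4) = -209.82.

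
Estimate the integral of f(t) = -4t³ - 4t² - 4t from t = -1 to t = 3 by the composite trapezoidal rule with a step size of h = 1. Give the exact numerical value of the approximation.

-144

h = (3 − (-1))/4 = 1.
Nodes t₀,…,t₄ = -1, 0, 1, 2, 3.
f(t) = -4t³ - 4t² - 4t: f₀=4, f₁=0, f₂=-12, f₃=-56, f₄=-156.
(h/2)·[f₀ + 2f₁ + 2f₂ + 2f₃ + f₄] = 0.5·(-288) = -144.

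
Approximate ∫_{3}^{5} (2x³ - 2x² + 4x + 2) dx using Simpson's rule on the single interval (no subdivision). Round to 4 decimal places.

S = (b−a)/6 · [f(3) + 4f(4) + f(5)] = 0.333333·[50 + 4·114 + 222] = 242.6667.

242.6667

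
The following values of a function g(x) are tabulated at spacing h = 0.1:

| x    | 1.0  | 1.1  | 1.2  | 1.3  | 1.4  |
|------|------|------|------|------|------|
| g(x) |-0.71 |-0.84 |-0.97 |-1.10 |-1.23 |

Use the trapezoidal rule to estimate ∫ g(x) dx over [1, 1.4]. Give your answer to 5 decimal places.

h = 0.1, n = 4.
(h/2)·[y₀ + 2y₁ + 2y₂ + 2y₃ + y₄] = 0.05·(-7.76) = -0.38800.

-0.38800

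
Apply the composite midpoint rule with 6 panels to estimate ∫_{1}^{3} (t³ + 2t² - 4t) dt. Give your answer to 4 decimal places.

h = (3 − 1)/6 = 0.333333.
Midpoints m₁,…,m₆ = 1.166667, 1.5, 1.833333, 2.166667, 2.5, 2.833333.
f(m₁)=-0.356481, f(m₂)=1.875, f(m₃)=5.550926, f(m₄)=10.893519, f(m₅)=18.125, f(m₆)=27.467593.
h·[f(m₁) + f(m₂) + f(m₃) + f(m₄) + f(m₅) + f(m₆)] = 0.333333·(63.555556) = 21.1852.

21.1852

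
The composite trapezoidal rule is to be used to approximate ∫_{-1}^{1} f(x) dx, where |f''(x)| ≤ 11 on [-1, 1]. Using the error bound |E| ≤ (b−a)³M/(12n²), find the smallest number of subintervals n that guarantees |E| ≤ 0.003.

Need 88/(12n²) ≤ 0.003.
n² ≥ 88/(12·0.003) = 2444.44 ⇒ n ≥ 49.4413, so the smallest n is 50.

50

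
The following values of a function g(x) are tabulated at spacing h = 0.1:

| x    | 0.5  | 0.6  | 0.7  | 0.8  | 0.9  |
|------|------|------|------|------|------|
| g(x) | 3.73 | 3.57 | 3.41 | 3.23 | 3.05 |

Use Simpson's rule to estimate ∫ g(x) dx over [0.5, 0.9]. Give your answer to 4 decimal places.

1.3600

h = 0.1, n = 4.
(h/3)·[y₀ + 4y₁ + 2y₂ + 4y₃ + y₄] = 0.033333·(40.80) = 1.3600.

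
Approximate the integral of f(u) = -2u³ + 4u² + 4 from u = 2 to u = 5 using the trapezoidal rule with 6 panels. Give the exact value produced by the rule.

h = (5 − 2)/6 = 0.5.
Nodes u₀,…,u₆ = 2, 2.5, 3, 3.5, 4, 4.5, 5.
f(u) = -2u³ + 4u² + 4: f₀=4, f₁=-2.25, f₂=-14, f₃=-32.75, f₄=-60, f₅=-97.25, f₆=-146.
(h/2)·[f₀ + 2f₁ + 2f₂ + 2f₃ + 2f₄ + 2f₅ + f₆] = 0.25·(-554.5) = -138.625.

-138.625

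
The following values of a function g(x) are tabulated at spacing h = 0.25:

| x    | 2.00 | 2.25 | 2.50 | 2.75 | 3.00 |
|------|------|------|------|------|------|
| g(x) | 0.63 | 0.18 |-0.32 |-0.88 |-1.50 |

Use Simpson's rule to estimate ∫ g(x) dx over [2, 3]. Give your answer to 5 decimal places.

-0.35917

h = 0.25, n = 4.
(h/3)·[y₀ + 4y₁ + 2y₂ + 4y₃ + y₄] = 0.083333·(-4.31) = -0.35917.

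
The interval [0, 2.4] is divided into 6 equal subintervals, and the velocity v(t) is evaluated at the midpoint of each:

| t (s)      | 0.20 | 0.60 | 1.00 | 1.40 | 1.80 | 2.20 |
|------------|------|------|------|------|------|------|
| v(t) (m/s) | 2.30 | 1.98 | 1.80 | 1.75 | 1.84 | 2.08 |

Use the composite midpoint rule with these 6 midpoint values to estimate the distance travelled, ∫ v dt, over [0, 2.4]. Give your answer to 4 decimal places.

h = 0.4, n = 6.
h·[y(m₁) + y(m₂) + y(m₃) + y(m₄) + y(m₅) + y(m₆)] = 0.4·(11.75) = 4.7000.

4.7000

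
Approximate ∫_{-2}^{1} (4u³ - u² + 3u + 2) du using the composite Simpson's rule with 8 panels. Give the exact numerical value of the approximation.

-16.5

h = (1 − (-2))/8 = 0.375.
Nodes u₀,…,u₈ = -2, -1.625, -1.25, -0.875, -0.5, -0.125, 0.25, 0.625, 1.
f(u) = 4u³ - u² + 3u + 2: f₀=-40, f₁=-22.6796875, f₂=-11.125, f₃=-4.0703125, f₄=-0.25, f₅=1.6015625, f₆=2.75, f₇=4.4609375, f₈=8.
(h/3)·[f₀ + 4f₁ + 2f₂ + 4f₃ + 2f₄ + 4f₅ + 2f₆ + 4f₇ + f₈] = 0.125·(-132) = -16.5.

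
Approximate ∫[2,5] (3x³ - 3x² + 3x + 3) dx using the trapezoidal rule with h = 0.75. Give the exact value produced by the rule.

h = (5 − 2)/4 = 0.75.
Nodes x₀,…,x₄ = 2, 2.75, 3.5, 4.25, 5.
f(x) = 3x³ - 3x² + 3x + 3: f₀=21, f₁=50.953125, f₂=105.375, f₃=191.859375, f₄=318.
(h/2)·[f₀ + 2f₁ + 2f₂ + 2f₃ + f₄] = 0.375·(1035.375) = 388.265625.

388.265625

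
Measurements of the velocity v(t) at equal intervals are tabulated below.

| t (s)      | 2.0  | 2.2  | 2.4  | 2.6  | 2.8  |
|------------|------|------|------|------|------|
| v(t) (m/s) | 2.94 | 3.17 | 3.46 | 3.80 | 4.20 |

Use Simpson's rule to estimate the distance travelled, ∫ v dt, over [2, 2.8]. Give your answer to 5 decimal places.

2.79600

h = 0.2, n = 4.
(h/3)·[y₀ + 4y₁ + 2y₂ + 4y₃ + y₄] = 0.066667·(41.94) = 2.79600.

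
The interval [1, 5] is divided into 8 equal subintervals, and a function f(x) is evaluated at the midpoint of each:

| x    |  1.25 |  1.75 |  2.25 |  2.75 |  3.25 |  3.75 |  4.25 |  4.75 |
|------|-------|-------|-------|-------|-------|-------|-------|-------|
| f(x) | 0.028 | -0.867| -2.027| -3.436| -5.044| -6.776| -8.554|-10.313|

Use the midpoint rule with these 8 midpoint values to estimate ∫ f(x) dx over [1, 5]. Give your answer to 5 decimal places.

h = 0.5, n = 8.
h·[y(m₁) + y(m₂) + y(m₃) + y(m₄) + y(m₅) + y(m₆) + y(m₇) + y(m₈)] = 0.5·(-36.989) = -18.49450.

-18.49450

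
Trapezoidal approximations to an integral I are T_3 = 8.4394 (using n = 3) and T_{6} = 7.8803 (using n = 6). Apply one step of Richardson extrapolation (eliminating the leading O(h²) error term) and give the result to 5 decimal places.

R = (4·T_{6} − T_3) / 3 = (4·7.8803 − 8.4394)/3 = (23.0818)/3 = 7.69393.

7.69393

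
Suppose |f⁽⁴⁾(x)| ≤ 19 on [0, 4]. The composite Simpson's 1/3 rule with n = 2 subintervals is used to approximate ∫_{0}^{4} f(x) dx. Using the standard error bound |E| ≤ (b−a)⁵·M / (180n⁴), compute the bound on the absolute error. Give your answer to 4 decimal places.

6.7556

|E| ≤ (4)⁵·19 / (180·2⁴) = 19456/2880 = 6.7556.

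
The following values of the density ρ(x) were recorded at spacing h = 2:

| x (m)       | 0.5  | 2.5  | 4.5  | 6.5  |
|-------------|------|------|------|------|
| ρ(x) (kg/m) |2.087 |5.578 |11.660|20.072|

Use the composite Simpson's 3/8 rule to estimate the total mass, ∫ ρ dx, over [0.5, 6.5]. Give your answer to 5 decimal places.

h = 2, n = 3.
(3h/8)·[y₀ + 3y₁ + 3y₂ + y₃] = 0.75·(73.873) = 55.40475.

55.40475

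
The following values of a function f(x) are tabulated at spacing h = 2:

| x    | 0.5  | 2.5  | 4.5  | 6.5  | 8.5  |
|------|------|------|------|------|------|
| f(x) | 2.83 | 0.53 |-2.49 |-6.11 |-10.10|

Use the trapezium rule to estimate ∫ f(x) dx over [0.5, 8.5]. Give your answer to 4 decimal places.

h = 2, n = 4.
(h/2)·[y₀ + 2y₁ + 2y₂ + 2y₃ + y₄] = 1·(-23.41) = -23.4100.

-23.4100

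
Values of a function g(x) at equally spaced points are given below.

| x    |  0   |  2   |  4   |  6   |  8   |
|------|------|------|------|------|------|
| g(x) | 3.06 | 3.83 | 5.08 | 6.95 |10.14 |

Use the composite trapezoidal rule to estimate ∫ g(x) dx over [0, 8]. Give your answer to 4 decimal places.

44.9200

h = 2, n = 4.
(h/2)·[y₀ + 2y₁ + 2y₂ + 2y₃ + y₄] = 1·(44.92) = 44.9200.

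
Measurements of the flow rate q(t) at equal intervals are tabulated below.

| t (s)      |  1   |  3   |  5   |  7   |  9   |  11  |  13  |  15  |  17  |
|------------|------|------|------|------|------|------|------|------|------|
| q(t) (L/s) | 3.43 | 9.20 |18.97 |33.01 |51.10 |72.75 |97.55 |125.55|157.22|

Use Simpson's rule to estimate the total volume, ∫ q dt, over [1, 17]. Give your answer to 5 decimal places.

971.95333

h = 2, n = 8.
(h/3)·[y₀ + 4y₁ + 2y₂ + 4y₃ + 2y₄ + 4y₅ + 2y₆ + 4y₇ + y₈] = 0.666667·(1457.93) = 971.95333.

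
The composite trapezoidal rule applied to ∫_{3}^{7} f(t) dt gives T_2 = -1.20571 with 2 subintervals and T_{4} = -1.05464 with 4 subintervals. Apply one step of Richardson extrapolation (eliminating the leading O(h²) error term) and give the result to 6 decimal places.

-1.004283

R = (4·T_{4} − T_2) / 3 = (4·(-1.05464) − (-1.20571))/3 = (-3.01285)/3 = -1.004283.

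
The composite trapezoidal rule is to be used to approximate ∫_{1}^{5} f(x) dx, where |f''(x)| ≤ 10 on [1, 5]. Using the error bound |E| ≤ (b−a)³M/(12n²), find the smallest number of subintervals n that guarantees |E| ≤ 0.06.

30

Need 640/(12n²) ≤ 0.06.
n² ≥ 640/(12·0.06) = 888.889 ⇒ n ≥ 29.8142, so the smallest n is 30.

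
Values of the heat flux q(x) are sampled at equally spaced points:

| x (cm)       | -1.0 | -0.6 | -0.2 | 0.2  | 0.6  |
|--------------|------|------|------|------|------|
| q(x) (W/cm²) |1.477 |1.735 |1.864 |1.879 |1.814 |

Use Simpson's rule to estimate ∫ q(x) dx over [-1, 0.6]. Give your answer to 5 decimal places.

h = 0.4, n = 4.
(h/3)·[y₀ + 4y₁ + 2y₂ + 4y₃ + y₄] = 0.133333·(21.475) = 2.86333.

2.86333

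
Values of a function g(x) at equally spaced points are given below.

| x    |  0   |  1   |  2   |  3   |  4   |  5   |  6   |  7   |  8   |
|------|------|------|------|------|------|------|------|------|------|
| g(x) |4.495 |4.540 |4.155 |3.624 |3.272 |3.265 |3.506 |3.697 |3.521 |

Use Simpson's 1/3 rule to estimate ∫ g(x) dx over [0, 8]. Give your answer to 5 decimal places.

h = 1, n = 8.
(h/3)·[y₀ + 4y₁ + 2y₂ + 4y₃ + 2y₄ + 4y₅ + 2y₆ + 4y₇ + y₈] = 0.333333·(90.386) = 30.12867.

30.12867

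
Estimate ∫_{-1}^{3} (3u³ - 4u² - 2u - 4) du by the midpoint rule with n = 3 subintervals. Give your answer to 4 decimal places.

h = (3 − (-1))/3 = 1.333333.
Midpoints m₁,…,m₃ = -0.333333, 1, 2.333333.
f(m₁)=-3.888889, f(m₂)=-7, f(m₃)=7.666667.
h·[f(m₁) + f(m₂) + f(m₃)] = 1.333333·(-3.222222) = -4.2963.

-4.2963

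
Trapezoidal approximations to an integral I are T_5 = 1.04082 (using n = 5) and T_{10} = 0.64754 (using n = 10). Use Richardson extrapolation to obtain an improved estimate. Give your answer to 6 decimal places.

R = (4·T_{10} − T_5) / 3 = (4·0.64754 − 1.04082)/3 = (1.54934)/3 = 0.516447.

0.516447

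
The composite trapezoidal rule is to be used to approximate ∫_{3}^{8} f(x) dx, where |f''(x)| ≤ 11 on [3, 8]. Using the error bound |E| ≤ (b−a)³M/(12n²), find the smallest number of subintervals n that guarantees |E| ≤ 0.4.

17

Need 1375/(12n²) ≤ 0.4.
n² ≥ 1375/(12·0.4) = 286.458 ⇒ n ≥ 16.9251, so the smallest n is 17.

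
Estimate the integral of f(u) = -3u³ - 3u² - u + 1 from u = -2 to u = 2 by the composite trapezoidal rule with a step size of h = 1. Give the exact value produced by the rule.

h = (2 − (-2))/4 = 1.
Nodes u₀,…,u₄ = -2, -1, 0, 1, 2.
f(u) = -3u³ - 3u² - u + 1: f₀=15, f₁=2, f₂=1, f₃=-6, f₄=-37.
(h/2)·[f₀ + 2f₁ + 2f₂ + 2f₃ + f₄] = 0.5·(-28) = -14.

-14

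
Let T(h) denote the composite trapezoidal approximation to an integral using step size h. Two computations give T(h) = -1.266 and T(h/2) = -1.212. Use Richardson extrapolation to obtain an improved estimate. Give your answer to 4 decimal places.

R = (4·T(h/2) − T(h)) / 3 = (4·(-1.212) − (-1.266))/3 = (-3.582)/3 = -1.1940.

-1.1940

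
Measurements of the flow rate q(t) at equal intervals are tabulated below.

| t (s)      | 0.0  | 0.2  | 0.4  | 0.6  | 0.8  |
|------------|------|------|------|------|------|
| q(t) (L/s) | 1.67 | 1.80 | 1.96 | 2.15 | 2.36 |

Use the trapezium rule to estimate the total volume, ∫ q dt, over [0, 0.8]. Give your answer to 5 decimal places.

1.58500

h = 0.2, n = 4.
(h/2)·[y₀ + 2y₁ + 2y₂ + 2y₃ + y₄] = 0.1·(15.85) = 1.58500.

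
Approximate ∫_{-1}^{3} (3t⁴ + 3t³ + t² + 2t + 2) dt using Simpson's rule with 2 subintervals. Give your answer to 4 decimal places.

257.3333

h = (3 − (-1))/2 = 2.
Nodes t₀,…,t₂ = -1, 1, 3.
f(t) = 3t⁴ + 3t³ + t² + 2t + 2: f₀=1, f₁=11, f₂=341.
(h/3)·[f₀ + 4f₁ + f₂] = 0.666667·(386) = 257.3333.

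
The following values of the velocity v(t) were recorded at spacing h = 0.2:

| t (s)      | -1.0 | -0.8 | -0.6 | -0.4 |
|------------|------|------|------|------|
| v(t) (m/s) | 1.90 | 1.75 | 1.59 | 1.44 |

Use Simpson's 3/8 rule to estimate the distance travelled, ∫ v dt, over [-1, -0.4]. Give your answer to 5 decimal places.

h = 0.2, n = 3.
(3h/8)·[y₀ + 3y₁ + 3y₂ + y₃] = 0.075·(13.36) = 1.00200.

1.00200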